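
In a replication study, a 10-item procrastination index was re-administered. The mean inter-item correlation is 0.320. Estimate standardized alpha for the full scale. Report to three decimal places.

Standardized α = k·r̄ / (1 + (k−1)·r̄) = 10 × 0.320 / (1 + 9 × 0.320)
  = 3.2000 / 3.8800 = 0.825

α = 0.825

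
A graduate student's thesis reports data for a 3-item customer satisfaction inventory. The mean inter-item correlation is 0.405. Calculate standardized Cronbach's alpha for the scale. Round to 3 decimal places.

Standardized α = k·r̄ / (1 + (k−1)·r̄) = 3 × 0.405 / (1 + 2 × 0.405)
  = 1.2150 / 1.8100 = 0.671

standardized Cronbach's alpha = 0.671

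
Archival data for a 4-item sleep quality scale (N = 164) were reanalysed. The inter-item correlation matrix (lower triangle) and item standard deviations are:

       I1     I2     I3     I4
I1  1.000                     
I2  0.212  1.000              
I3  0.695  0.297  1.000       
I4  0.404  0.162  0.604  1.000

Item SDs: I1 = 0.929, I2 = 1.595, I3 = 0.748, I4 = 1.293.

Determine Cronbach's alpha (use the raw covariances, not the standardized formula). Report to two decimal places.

Σσ²ᵢ = 0.929² + 1.595² + 0.748² + 1.293² = 5.6384
Covariances σ_ij = r_ij · s_i · s_j:
  σ(I1,I2) = 0.212 × 0.929 × 1.595 = 0.3141
  σ(I1,I3) = 0.695 × 0.929 × 0.748 = 0.4829
  σ(I1,I4) = 0.404 × 0.929 × 1.293 = 0.4853
  σ(I2,I3) = 0.297 × 1.595 × 0.748 = 0.3543
  σ(I2,I4) = 0.162 × 1.595 × 1.293 = 0.3341
  σ(I3,I4) = 0.604 × 0.748 × 1.293 = 0.5842
σ²_T = Σσ²ᵢ + 2·Σσ_ij = 5.6384 + 2 × 2.5549 = 10.7482
α = (4/3)·(1 − 5.6384/10.7482) = 0.63

α = 0.63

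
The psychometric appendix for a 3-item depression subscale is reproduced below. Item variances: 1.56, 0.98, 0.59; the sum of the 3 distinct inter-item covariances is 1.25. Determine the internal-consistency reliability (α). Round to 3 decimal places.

sum of item variances = 1.56 + 0.98 + 0.59 = 3.13
Sum of distinct covariances = 1.25
σ²_total = sum of item variances + 2·Σcov = 3.13 + 2 × 1.25 = 5.63
α = (3/2)·(1 − 3.13/5.63) = 0.666

α = 0.666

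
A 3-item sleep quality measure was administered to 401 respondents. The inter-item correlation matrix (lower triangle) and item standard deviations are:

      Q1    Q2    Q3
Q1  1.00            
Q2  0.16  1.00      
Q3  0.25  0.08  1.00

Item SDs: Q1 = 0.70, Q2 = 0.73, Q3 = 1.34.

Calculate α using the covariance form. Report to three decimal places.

Σσ²ᵢ = 0.70² + 0.73² + 1.34² = 2.8185
Covariances σ_ij = r_ij · s_i · s_j:
  σ(Q1,Q2) = 0.16 × 0.70 × 0.73 = 0.0818
  σ(Q1,Q3) = 0.25 × 0.70 × 1.34 = 0.2345
  σ(Q2,Q3) = 0.08 × 0.73 × 1.34 = 0.0783
σ²_T = Σσ²ᵢ + 2·Σσ_ij = 2.8185 + 2 × 0.3946 = 3.6077
α = (3/2)·(1 − 2.8185/3.6077) = 0.328

α = 0.328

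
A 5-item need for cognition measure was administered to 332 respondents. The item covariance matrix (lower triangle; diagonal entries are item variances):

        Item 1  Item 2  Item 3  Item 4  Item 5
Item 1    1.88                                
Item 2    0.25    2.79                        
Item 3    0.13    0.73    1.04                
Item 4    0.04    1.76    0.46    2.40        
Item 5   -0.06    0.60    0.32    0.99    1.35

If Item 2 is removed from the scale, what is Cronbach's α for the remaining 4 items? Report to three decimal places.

Cronbach's α = 0.481

Remaining items: Item 1, Item 3, Item 4, Item 5 (k = 4).
Σσᵢ² = 1.88 + 1.04 + 2.40 + 1.35 = 6.67
total variance = 6.67 + 2 × 1.88 = 10.43
α (item deleted) = (4/3)·(1 − 6.67/10.43) = 0.481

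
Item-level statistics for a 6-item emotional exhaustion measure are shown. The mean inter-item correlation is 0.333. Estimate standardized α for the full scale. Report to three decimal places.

Standardized α = k·r̄ / (1 + (k−1)·r̄) = 6 × 0.333 / (1 + 5 × 0.333)
  = 1.9980 / 2.6650 = 0.750

α = 0.750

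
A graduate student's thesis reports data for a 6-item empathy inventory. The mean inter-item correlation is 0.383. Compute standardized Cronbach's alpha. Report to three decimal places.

Standardized α = k·r̄ / (1 + (k−1)·r̄) = 6 × 0.383 / (1 + 5 × 0.383)
  = 2.2980 / 2.9150 = 0.788

standardized Cronbach's alpha = 0.788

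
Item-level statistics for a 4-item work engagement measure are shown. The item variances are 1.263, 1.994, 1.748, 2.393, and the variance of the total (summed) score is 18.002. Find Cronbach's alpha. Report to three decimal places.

sum of item variances = 1.263 + 1.994 + 1.748 + 2.393 = 7.398
α = (k/(k−1))·(1 − sum of item variances/Var(T)) = (4/3)·(1 − 7.398/18.002) = 0.785

α = 0.785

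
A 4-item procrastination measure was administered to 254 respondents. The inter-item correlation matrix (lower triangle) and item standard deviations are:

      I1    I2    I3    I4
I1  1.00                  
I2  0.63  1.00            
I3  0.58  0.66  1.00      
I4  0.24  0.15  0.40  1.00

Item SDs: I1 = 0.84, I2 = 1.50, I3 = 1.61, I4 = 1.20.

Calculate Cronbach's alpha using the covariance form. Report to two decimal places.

α = 0.75

Σσ²ᵢ = 0.84² + 1.50² + 1.61² + 1.20² = 6.9877
Covariances σ_ij = r_ij · s_i · s_j:
  σ(I1,I2) = 0.63 × 0.84 × 1.50 = 0.7938
  σ(I1,I3) = 0.58 × 0.84 × 1.61 = 0.7844
  σ(I1,I4) = 0.24 × 0.84 × 1.20 = 0.2419
  σ(I2,I3) = 0.66 × 1.50 × 1.61 = 1.5939
  σ(I2,I4) = 0.15 × 1.50 × 1.20 = 0.2700
  σ(I3,I4) = 0.40 × 1.61 × 1.20 = 0.7728
σ²_T = Σσ²ᵢ + 2·Σσ_ij = 6.9877 + 2 × 4.4568 = 15.9013
α = (4/3)·(1 − 6.9877/15.9013) = 0.75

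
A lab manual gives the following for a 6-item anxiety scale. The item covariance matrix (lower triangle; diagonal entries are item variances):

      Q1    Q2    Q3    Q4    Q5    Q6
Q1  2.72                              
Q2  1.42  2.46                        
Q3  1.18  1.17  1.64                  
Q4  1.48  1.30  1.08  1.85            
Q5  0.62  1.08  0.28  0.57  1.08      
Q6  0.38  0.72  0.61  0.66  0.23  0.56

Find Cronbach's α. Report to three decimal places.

sum of item variances = 2.72 + 2.46 + 1.64 + 1.85 + 1.08 + 0.56 = 10.31
Sum of off-diagonal covariances = 12.78
Var(T) = 10.31 + 2 × 12.78 = 35.87
α = (k/(k−1))·(1 − sum of item variances/Var(T)) = (6/5)·(1 − 10.31/35.87) = 0.855

Cronbach's α = 0.855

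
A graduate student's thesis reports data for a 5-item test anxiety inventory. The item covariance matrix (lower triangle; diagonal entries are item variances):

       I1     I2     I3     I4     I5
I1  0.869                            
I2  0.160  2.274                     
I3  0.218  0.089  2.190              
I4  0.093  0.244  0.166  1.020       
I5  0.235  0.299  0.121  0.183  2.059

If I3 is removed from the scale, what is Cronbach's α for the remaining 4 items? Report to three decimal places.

α = 0.374

Remaining items: I1, I2, I4, I5 (k = 4).
Σσᵢ² = 0.869 + 2.274 + 1.020 + 2.059 = 6.222
σ²_total = 6.222 + 2 × 1.214 = 8.650
α (item deleted) = (4/3)·(1 − 6.222/8.650) = 0.374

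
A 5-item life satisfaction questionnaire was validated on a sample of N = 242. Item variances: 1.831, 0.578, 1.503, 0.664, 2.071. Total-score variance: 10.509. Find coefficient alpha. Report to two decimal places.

coefficient alpha = 0.46

Σσᵢ² = 1.831 + 0.578 + 1.503 + 0.664 + 2.071 = 6.647
α = (k/(k−1))·(1 − Σσᵢ²/σ²_total) = (5/4)·(1 − 6.647/10.509) = 0.46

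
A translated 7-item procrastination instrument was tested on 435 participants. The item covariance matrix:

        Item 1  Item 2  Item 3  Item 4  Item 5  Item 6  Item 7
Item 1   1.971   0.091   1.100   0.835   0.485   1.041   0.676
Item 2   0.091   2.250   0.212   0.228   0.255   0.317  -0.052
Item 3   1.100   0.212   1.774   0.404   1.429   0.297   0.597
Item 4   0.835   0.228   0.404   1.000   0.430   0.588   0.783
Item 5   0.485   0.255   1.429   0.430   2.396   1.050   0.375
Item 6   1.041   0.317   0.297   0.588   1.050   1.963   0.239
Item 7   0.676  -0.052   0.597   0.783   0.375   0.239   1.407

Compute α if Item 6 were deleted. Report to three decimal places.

Remaining items: Item 1, Item 2, Item 3, Item 4, Item 5, Item 7 (k = 6).
sum of item variances = 1.971 + 2.250 + 1.774 + 1.000 + 2.396 + 1.407 = 10.798
σ²_total = 10.798 + 2 × 7.848 = 26.494
α (item deleted) = (6/5)·(1 − 10.798/26.494) = 0.711

α = 0.711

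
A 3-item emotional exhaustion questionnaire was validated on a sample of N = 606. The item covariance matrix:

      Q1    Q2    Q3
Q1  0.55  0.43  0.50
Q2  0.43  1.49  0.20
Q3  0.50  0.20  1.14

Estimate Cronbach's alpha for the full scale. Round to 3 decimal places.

Cronbach's alpha = 0.623

Σσᵢ² = 0.55 + 1.49 + 1.14 = 3.18
Sum of the distinct covariances = 1.13
Var(T) = 3.18 + 2 × 1.13 = 5.44
α = (k/(k−1))·(1 − Σσᵢ²/Var(T)) = (3/2)·(1 − 3.18/5.44) = 0.623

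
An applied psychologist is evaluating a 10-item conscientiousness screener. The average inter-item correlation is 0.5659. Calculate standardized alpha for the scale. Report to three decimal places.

Standardized α = k·r̄ / (1 + (k−1)·r̄) = 10 × 0.5659 / (1 + 9 × 0.5659)
  = 5.6590 / 6.0931 = 0.929

α = 0.929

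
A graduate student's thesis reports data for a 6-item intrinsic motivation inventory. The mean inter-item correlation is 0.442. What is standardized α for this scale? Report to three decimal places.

standardized α = 0.826

Standardized α = k·r̄ / (1 + (k−1)·r̄) = 6 × 0.442 / (1 + 5 × 0.442)
  = 2.6520 / 3.2100 = 0.826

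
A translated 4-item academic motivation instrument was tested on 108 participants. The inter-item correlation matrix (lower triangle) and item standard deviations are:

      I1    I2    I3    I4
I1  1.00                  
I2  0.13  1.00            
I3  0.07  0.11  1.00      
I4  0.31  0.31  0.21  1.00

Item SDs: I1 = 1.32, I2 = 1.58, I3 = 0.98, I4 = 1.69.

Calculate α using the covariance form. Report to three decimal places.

α = 0.498

Σσ²ᵢ = 1.32² + 1.58² + 0.98² + 1.69² = 8.0553
Covariances σ_ij = r_ij · s_i · s_j:
  σ(I1,I2) = 0.13 × 1.32 × 1.58 = 0.2711
  σ(I1,I3) = 0.07 × 1.32 × 0.98 = 0.0906
  σ(I1,I4) = 0.31 × 1.32 × 1.69 = 0.6915
  σ(I2,I3) = 0.11 × 1.58 × 0.98 = 0.1703
  σ(I2,I4) = 0.31 × 1.58 × 1.69 = 0.8278
  σ(I3,I4) = 0.21 × 0.98 × 1.69 = 0.3478
σ²_T = Σσ²ᵢ + 2·Σσ_ij = 8.0553 + 2 × 2.3991 = 12.8535
α = (4/3)·(1 − 8.0553/12.8535) = 0.498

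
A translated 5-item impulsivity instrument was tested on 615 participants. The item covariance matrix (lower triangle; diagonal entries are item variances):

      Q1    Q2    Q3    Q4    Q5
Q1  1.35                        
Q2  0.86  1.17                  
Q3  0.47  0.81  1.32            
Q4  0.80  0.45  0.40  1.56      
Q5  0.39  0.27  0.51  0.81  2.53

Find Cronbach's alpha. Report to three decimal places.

α = 0.741

ΣVar(i) = 1.35 + 1.17 + 1.32 + 1.56 + 2.53 = 7.93
Σ_{i<j} σ_ij = 5.77
total variance = 7.93 + 2 × 5.77 = 19.47
α = (k/(k−1))·(1 − ΣVar(i)/total variance) = (5/4)·(1 − 7.93/19.47) = 0.741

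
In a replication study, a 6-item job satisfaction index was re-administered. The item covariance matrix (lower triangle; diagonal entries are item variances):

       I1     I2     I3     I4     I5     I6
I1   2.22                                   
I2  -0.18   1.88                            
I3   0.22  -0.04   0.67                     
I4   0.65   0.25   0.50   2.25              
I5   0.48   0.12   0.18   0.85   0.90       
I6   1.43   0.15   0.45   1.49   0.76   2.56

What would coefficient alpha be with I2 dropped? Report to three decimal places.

Remaining items: I1, I3, I4, I5, I6 (k = 5).
ΣVar(i) = 2.22 + 0.67 + 2.25 + 0.90 + 2.56 = 8.60
σ²_total = 8.60 + 2 × 7.01 = 22.62
α (item deleted) = (5/4)·(1 − 8.60/22.62) = 0.775

coefficient alpha = 0.775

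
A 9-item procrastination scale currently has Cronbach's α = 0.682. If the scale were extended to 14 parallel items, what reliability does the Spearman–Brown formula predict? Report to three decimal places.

predicted reliability = 0.769

Length factor m = 14/9 = 1.5556
α' = m·α / (1 + (m−1)·α)
   = 14/9 × 0.682 / (1 + (14/9 − 1) × 0.682)
   = 1.0609 / 1.3789 = 0.769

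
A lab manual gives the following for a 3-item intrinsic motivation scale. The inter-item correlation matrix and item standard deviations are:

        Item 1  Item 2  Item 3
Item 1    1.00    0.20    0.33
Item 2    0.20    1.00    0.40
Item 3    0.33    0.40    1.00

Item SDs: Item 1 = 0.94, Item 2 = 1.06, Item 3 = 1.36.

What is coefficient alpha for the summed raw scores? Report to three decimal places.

coefficient alpha = 0.575

Σσ²ᵢ = 0.94² + 1.06² + 1.36² = 3.8568
Covariances σ_ij = r_ij · s_i · s_j:
  σ(Item 1,Item 2) = 0.20 × 0.94 × 1.06 = 0.1993
  σ(Item 1,Item 3) = 0.33 × 0.94 × 1.36 = 0.4219
  σ(Item 2,Item 3) = 0.40 × 1.06 × 1.36 = 0.5766
σ²_T = Σσ²ᵢ + 2·Σσ_ij = 3.8568 + 2 × 1.1978 = 6.2524
α = (3/2)·(1 − 3.8568/6.2524) = 0.575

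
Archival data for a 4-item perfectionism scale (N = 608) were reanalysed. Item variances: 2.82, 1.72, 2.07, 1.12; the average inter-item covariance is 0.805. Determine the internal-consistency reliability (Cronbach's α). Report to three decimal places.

Σσ²ᵢ = 2.82 + 1.72 + 2.07 + 1.12 = 7.73
Sum of the 6 distinct covariances = 6 × 0.805 = 4.830
Var(T) = Σσ²ᵢ + 2·Σcov = 7.73 + 2 × 4.830 = 17.390
α = (4/3)·(1 − 7.73/17.390) = 0.741

Cronbach's α = 0.741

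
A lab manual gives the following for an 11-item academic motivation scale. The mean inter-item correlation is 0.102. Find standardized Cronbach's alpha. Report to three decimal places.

standardized Cronbach's alpha = 0.555

Standardized α = k·r̄ / (1 + (k−1)·r̄) = 11 × 0.102 / (1 + 10 × 0.102)
  = 1.1220 / 2.0200 = 0.555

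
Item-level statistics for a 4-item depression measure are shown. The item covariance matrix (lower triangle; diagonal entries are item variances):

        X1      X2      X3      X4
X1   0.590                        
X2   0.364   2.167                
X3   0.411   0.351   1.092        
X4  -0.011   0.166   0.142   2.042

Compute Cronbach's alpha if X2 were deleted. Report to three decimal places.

Remaining items: X1, X3, X4 (k = 3).
sum of item variances = 0.590 + 1.092 + 2.042 = 3.724
σ²_total = 3.724 + 2 × 0.542 = 4.808
α (item deleted) = (3/2)·(1 − 3.724/4.808) = 0.338

Cronbach's alpha = 0.338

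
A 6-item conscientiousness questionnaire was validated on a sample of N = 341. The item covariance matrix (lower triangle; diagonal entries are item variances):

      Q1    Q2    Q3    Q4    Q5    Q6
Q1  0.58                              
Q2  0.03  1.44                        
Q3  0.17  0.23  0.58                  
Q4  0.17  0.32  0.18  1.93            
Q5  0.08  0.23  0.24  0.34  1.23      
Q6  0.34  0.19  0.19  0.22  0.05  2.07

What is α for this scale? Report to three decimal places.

Σσ²ᵢ = 0.58 + 1.44 + 0.58 + 1.93 + 1.23 + 2.07 = 7.83
Σ_{i<j} σ_ij = 2.98
σ²_T = 7.83 + 2 × 2.98 = 13.79
α = (k/(k−1))·(1 − Σσ²ᵢ/σ²_T) = (6/5)·(1 − 7.83/13.79) = 0.519

α = 0.519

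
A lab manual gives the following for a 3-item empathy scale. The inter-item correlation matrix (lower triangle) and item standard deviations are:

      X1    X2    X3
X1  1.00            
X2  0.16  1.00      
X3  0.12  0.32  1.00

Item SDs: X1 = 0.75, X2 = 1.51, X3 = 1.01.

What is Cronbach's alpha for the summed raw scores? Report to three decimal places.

α = 0.424

Σσ²ᵢ = 0.75² + 1.51² + 1.01² = 3.8627
Covariances σ_ij = r_ij · s_i · s_j:
  σ(X1,X2) = 0.16 × 0.75 × 1.51 = 0.1812
  σ(X1,X3) = 0.12 × 0.75 × 1.01 = 0.0909
  σ(X2,X3) = 0.32 × 1.51 × 1.01 = 0.4880
σ²_T = Σσ²ᵢ + 2·Σσ_ij = 3.8627 + 2 × 0.7601 = 5.3829
α = (3/2)·(1 − 3.8627/5.3829) = 0.424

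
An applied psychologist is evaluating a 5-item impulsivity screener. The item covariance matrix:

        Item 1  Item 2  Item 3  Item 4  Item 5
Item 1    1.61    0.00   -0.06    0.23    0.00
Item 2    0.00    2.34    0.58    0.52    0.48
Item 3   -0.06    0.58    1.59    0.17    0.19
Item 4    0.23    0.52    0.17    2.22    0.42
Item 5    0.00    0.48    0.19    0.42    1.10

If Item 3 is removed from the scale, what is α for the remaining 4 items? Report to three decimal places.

Remaining items: Item 1, Item 2, Item 4, Item 5 (k = 4).
ΣVar(i) = 1.61 + 2.34 + 2.22 + 1.10 = 7.27
total variance = 7.27 + 2 × 1.65 = 10.57
α (item deleted) = (4/3)·(1 − 7.27/10.57) = 0.416

α = 0.416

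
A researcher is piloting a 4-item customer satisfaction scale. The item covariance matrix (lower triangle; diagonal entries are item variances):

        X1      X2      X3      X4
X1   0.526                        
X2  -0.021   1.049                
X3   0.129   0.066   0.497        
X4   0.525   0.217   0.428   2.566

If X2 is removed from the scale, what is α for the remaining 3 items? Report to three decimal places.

Remaining items: X1, X3, X4 (k = 3).
ΣVar(i) = 0.526 + 0.497 + 2.566 = 3.589
σ²_T = 3.589 + 2 × 1.082 = 5.753
α (item deleted) = (3/2)·(1 − 3.589/5.753) = 0.564

α = 0.564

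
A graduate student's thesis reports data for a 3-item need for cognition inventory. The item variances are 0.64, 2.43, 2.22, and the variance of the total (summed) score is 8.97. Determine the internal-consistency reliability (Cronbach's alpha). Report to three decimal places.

ΣVar(i) = 0.64 + 2.43 + 2.22 = 5.29
α = (k/(k−1))·(1 − ΣVar(i)/Var(T)) = (3/2)·(1 − 5.29/8.97) = 0.615

α = 0.615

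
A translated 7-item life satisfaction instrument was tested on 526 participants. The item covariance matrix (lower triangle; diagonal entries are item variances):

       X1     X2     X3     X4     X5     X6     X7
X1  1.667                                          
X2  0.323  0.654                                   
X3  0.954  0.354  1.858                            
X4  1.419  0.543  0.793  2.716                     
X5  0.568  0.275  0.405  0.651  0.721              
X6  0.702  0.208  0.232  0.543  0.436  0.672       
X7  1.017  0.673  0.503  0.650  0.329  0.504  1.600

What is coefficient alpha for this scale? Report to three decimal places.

α = 0.828

Σσᵢ² = 1.667 + 0.654 + 1.858 + 2.716 + 0.721 + 0.672 + 1.600 = 9.888
Sum of off-diagonal covariances = 12.082
Var(T) = 9.888 + 2 × 12.082 = 34.052
α = (k/(k−1))·(1 − Σσᵢ²/Var(T)) = (7/6)·(1 − 9.888/34.052) = 0.828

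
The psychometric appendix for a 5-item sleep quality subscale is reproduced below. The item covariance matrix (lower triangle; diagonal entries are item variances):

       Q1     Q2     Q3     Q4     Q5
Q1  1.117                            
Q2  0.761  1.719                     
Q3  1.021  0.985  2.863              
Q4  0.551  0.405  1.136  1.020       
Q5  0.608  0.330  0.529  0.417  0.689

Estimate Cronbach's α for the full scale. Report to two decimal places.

Σσ²ᵢ = 1.117 + 1.719 + 2.863 + 1.020 + 0.689 = 7.408
Σ_{i<j} σ_ij = 6.743
σ²_T = 7.408 + 2 × 6.743 = 20.894
α = (k/(k−1))·(1 − Σσ²ᵢ/σ²_T) = (5/4)·(1 − 7.408/20.894) = 0.81

Cronbach's α = 0.81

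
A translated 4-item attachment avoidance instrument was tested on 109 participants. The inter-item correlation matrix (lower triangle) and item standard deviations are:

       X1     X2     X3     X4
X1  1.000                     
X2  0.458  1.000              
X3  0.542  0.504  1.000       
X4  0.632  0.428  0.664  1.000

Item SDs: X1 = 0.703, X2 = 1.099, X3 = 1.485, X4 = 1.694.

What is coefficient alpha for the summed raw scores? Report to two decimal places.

α = 0.79

Σσ²ᵢ = 0.703² + 1.099² + 1.485² + 1.694² = 6.7769
Covariances σ_ij = r_ij · s_i · s_j:
  σ(X1,X2) = 0.458 × 0.703 × 1.099 = 0.3538
  σ(X1,X3) = 0.542 × 0.703 × 1.485 = 0.5658
  σ(X1,X4) = 0.632 × 0.703 × 1.694 = 0.7526
  σ(X2,X3) = 0.504 × 1.099 × 1.485 = 0.8225
  σ(X2,X4) = 0.428 × 1.099 × 1.694 = 0.7968
  σ(X3,X4) = 0.664 × 1.485 × 1.694 = 1.6704
σ²_T = Σσ²ᵢ + 2·Σσ_ij = 6.7769 + 2 × 4.9619 = 16.7007
α = (4/3)·(1 − 6.7769/16.7007) = 0.79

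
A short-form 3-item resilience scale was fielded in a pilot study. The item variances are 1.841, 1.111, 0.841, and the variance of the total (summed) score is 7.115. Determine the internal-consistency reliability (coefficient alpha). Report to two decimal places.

ΣVar(i) = 1.841 + 1.111 + 0.841 = 3.793
α = (k/(k−1))·(1 − ΣVar(i)/σ²_total) = (3/2)·(1 − 3.793/7.115) = 0.70

coefficient alpha = 0.70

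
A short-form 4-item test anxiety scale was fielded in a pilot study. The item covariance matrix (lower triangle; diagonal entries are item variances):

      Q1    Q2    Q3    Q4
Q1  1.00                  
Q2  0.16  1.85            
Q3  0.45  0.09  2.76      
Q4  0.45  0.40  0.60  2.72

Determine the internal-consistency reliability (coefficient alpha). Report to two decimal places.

Σσᵢ² = 1.00 + 1.85 + 2.76 + 2.72 = 8.33
Sum of the distinct covariances = 2.15
σ²_total = 8.33 + 2 × 2.15 = 12.63
α = (k/(k−1))·(1 − Σσᵢ²/σ²_total) = (4/3)·(1 − 8.33/12.63) = 0.45

α = 0.45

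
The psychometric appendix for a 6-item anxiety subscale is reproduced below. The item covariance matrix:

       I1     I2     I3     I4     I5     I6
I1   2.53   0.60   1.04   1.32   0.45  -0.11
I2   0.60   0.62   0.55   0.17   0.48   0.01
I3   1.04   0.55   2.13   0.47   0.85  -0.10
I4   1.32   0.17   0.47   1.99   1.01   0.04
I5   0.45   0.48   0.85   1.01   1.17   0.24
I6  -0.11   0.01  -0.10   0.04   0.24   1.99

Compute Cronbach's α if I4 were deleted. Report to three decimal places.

Remaining items: I1, I2, I3, I5, I6 (k = 5).
sum of item variances = 2.53 + 0.62 + 2.13 + 1.17 + 1.99 = 8.44
σ²_total = 8.44 + 2 × 4.01 = 16.46
α (item deleted) = (5/4)·(1 − 8.44/16.46) = 0.609

α = 0.609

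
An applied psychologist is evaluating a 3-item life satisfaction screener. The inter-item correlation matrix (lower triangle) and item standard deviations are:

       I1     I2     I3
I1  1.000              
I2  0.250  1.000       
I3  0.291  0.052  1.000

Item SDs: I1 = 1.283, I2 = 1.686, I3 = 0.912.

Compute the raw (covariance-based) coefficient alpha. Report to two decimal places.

α = 0.40

Σσ²ᵢ = 1.283² + 1.686² + 0.912² = 5.3204
Covariances σ_ij = r_ij · s_i · s_j:
  σ(I1,I2) = 0.250 × 1.283 × 1.686 = 0.5408
  σ(I1,I3) = 0.291 × 1.283 × 0.912 = 0.3405
  σ(I2,I3) = 0.052 × 1.686 × 0.912 = 0.0800
σ²_T = Σσ²ᵢ + 2·Σσ_ij = 5.3204 + 2 × 0.9613 = 7.2430
α = (3/2)·(1 − 5.3204/7.2430) = 0.40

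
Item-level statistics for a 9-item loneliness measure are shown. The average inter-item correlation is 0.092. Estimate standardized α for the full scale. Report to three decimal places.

Standardized α = k·r̄ / (1 + (k−1)·r̄) = 9 × 0.092 / (1 + 8 × 0.092)
  = 0.8280 / 1.7360 = 0.477

α = 0.477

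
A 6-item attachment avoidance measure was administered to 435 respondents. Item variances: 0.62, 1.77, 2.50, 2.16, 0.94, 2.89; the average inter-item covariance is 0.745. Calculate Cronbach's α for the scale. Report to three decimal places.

Σσᵢ² = 0.62 + 1.77 + 2.50 + 2.16 + 0.94 + 2.89 = 10.88
Sum of the 15 distinct covariances = 15 × 0.745 = 11.175
Var(T) = Σσᵢ² + 2·Σcov = 10.88 + 2 × 11.175 = 33.230
α = (6/5)·(1 − 10.88/33.230) = 0.807

α = 0.807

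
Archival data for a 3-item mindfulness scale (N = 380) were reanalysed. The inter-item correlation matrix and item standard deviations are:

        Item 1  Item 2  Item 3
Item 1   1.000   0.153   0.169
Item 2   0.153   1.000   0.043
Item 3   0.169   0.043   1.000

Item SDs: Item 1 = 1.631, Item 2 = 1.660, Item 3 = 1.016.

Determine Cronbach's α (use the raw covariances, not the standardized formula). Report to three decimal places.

Σσ²ᵢ = 1.631² + 1.660² + 1.016² = 6.4480
Covariances σ_ij = r_ij · s_i · s_j:
  σ(Item 1,Item 2) = 0.153 × 1.631 × 1.660 = 0.4142
  σ(Item 1,Item 3) = 0.169 × 1.631 × 1.016 = 0.2800
  σ(Item 2,Item 3) = 0.043 × 1.660 × 1.016 = 0.0725
σ²_T = Σσ²ᵢ + 2·Σσ_ij = 6.4480 + 2 × 0.7667 = 7.9814
α = (3/2)·(1 − 6.4480/7.9814) = 0.288

α = 0.288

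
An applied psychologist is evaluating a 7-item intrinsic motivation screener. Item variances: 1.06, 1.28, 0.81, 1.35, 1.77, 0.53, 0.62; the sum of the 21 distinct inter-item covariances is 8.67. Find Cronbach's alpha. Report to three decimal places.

Σσ²ᵢ = 1.06 + 1.28 + 0.81 + 1.35 + 1.77 + 0.53 + 0.62 = 7.42
Sum of distinct covariances = 8.67
total variance = Σσ²ᵢ + 2·Σcov = 7.42 + 2 × 8.67 = 24.76
α = (7/6)·(1 − 7.42/24.76) = 0.817

Cronbach's alpha = 0.817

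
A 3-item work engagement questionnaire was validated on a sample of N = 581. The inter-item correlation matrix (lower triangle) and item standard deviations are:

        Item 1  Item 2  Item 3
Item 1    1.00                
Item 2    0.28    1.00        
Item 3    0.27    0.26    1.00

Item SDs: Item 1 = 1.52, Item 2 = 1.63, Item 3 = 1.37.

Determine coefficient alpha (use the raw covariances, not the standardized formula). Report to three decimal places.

coefficient alpha = 0.524

Σσ²ᵢ = 1.52² + 1.63² + 1.37² = 6.8442
Covariances σ_ij = r_ij · s_i · s_j:
  σ(Item 1,Item 2) = 0.28 × 1.52 × 1.63 = 0.6937
  σ(Item 1,Item 3) = 0.27 × 1.52 × 1.37 = 0.5622
  σ(Item 2,Item 3) = 0.26 × 1.63 × 1.37 = 0.5806
σ²_T = Σσ²ᵢ + 2·Σσ_ij = 6.8442 + 2 × 1.8365 = 10.5172
α = (3/2)·(1 − 6.8442/10.5172) = 0.524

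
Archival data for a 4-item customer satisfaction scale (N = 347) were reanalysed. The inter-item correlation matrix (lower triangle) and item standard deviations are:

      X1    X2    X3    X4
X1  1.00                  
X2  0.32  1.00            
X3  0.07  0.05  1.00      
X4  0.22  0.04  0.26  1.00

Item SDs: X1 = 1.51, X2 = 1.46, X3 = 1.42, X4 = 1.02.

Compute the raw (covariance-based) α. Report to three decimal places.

Σσ²ᵢ = 1.51² + 1.46² + 1.42² + 1.02² = 7.4685
Covariances σ_ij = r_ij · s_i · s_j:
  σ(X1,X2) = 0.32 × 1.51 × 1.46 = 0.7055
  σ(X1,X3) = 0.07 × 1.51 × 1.42 = 0.1501
  σ(X1,X4) = 0.22 × 1.51 × 1.02 = 0.3388
  σ(X2,X3) = 0.05 × 1.46 × 1.42 = 0.1037
  σ(X2,X4) = 0.04 × 1.46 × 1.02 = 0.0596
  σ(X3,X4) = 0.26 × 1.42 × 1.02 = 0.3766
σ²_T = Σσ²ᵢ + 2·Σσ_ij = 7.4685 + 2 × 1.7343 = 10.9371
α = (4/3)·(1 − 7.4685/10.9371) = 0.423

α = 0.423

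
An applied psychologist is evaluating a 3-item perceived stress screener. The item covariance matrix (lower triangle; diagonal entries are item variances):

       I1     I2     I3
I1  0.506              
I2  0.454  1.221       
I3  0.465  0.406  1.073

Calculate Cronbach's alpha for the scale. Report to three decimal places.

Σσᵢ² = 0.506 + 1.221 + 1.073 = 2.800
Sum of off-diagonal covariances = 1.325
Var(T) = 2.800 + 2 × 1.325 = 5.450
α = (k/(k−1))·(1 − Σσᵢ²/Var(T)) = (3/2)·(1 − 2.800/5.450) = 0.729

Cronbach's alpha = 0.729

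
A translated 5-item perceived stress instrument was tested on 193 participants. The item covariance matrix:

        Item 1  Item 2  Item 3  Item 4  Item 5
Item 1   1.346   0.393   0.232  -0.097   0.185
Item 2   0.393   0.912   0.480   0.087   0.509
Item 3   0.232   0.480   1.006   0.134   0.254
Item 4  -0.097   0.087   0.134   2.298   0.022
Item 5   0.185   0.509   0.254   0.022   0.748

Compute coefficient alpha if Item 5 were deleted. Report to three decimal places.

Remaining items: Item 1, Item 2, Item 3, Item 4 (k = 4).
Σσᵢ² = 1.346 + 0.912 + 1.006 + 2.298 = 5.562
Var(T) = 5.562 + 2 × 1.229 = 8.020
α (item deleted) = (4/3)·(1 − 5.562/8.020) = 0.409

α = 0.409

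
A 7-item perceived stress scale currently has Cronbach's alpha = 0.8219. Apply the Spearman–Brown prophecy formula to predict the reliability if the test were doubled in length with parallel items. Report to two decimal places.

predicted reliability = 0.90

Length factor m = 2
α' = m·α / (1 + (m−1)·α)
   = 2 × 0.8219 / (1 + (2 − 1) × 0.8219)
   = 1.6438 / 1.8219 = 0.90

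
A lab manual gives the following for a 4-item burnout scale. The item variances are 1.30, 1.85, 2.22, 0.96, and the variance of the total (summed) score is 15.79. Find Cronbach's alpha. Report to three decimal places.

Cronbach's alpha = 0.799

Σσᵢ² = 1.30 + 1.85 + 2.22 + 0.96 = 6.33
α = (k/(k−1))·(1 − Σσᵢ²/total variance) = (4/3)·(1 − 6.33/15.79) = 0.799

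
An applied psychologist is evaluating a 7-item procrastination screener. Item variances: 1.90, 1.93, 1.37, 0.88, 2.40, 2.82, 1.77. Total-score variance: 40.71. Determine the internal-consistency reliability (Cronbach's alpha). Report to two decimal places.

α = 0.79

ΣVar(i) = 1.90 + 1.93 + 1.37 + 0.88 + 2.40 + 2.82 + 1.77 = 13.07
α = (k/(k−1))·(1 − ΣVar(i)/total variance) = (7/6)·(1 − 13.07/40.71) = 0.79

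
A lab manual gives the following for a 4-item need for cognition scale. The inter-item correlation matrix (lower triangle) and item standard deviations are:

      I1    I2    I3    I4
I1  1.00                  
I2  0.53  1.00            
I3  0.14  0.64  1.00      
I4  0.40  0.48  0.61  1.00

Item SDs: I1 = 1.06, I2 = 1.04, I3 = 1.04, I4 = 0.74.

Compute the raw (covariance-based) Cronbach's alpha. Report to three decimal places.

Σσ²ᵢ = 1.06² + 1.04² + 1.04² + 0.74² = 3.8344
Covariances σ_ij = r_ij · s_i · s_j:
  σ(I1,I2) = 0.53 × 1.06 × 1.04 = 0.5843
  σ(I1,I3) = 0.14 × 1.06 × 1.04 = 0.1543
  σ(I1,I4) = 0.40 × 1.06 × 0.74 = 0.3138
  σ(I2,I3) = 0.64 × 1.04 × 1.04 = 0.6922
  σ(I2,I4) = 0.48 × 1.04 × 0.74 = 0.3694
  σ(I3,I4) = 0.61 × 1.04 × 0.74 = 0.4695
σ²_T = Σσ²ᵢ + 2·Σσ_ij = 3.8344 + 2 × 2.5835 = 9.0014
α = (4/3)·(1 − 3.8344/9.0014) = 0.765

α = 0.765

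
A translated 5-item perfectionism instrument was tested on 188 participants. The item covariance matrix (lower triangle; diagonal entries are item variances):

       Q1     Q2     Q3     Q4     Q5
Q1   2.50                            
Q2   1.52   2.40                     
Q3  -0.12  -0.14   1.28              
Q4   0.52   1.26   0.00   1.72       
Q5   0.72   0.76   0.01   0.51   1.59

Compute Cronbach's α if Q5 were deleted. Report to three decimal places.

Cronbach's α = 0.580

Remaining items: Q1, Q2, Q3, Q4 (k = 4).
sum of item variances = 2.50 + 2.40 + 1.28 + 1.72 = 7.90
σ²_T = 7.90 + 2 × 3.04 = 13.98
α (item deleted) = (4/3)·(1 − 7.90/13.98) = 0.580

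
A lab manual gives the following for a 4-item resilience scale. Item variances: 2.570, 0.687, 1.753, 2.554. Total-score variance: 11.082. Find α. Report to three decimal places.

α = 0.423

ΣVar(i) = 2.570 + 0.687 + 1.753 + 2.554 = 7.564
α = (k/(k−1))·(1 − ΣVar(i)/Var(T)) = (4/3)·(1 − 7.564/11.082) = 0.423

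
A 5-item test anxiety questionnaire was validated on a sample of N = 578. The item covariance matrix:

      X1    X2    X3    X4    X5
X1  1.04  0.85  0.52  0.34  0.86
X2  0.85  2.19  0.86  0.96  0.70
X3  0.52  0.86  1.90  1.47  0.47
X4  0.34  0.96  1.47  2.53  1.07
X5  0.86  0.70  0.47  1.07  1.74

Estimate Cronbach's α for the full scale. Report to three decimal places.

ΣVar(i) = 1.04 + 2.19 + 1.90 + 2.53 + 1.74 = 9.40
Σ_{i<j} σ_ij = 8.10
Var(T) = 9.40 + 2 × 8.10 = 25.60
α = (k/(k−1))·(1 − ΣVar(i)/Var(T)) = (5/4)·(1 − 9.40/25.60) = 0.791

Cronbach's α = 0.791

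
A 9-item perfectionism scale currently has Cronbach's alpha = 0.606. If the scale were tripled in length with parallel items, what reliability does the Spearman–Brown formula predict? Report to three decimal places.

Length factor m = 3
α' = m·α / (1 + (m−1)·α)
   = 3 × 0.606 / (1 + (3 − 1) × 0.606)
   = 1.8180 / 2.2120 = 0.822

predicted reliability = 0.822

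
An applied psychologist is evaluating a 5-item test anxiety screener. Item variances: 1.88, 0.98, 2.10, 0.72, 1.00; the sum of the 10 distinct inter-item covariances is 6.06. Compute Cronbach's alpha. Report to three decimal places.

α = 0.806

Σσᵢ² = 1.88 + 0.98 + 2.10 + 0.72 + 1.00 = 6.68
Sum of distinct covariances = 6.06
total variance = Σσᵢ² + 2·Σcov = 6.68 + 2 × 6.06 = 18.80
α = (5/4)·(1 − 6.68/18.80) = 0.806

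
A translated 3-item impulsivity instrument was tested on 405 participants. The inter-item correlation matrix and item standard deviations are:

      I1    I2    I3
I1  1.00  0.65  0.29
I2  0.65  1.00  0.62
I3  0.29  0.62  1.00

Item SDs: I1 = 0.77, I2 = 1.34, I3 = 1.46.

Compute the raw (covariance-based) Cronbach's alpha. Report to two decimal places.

Cronbach's alpha = 0.74

Σσ²ᵢ = 0.77² + 1.34² + 1.46² = 4.5201
Covariances σ_ij = r_ij · s_i · s_j:
  σ(I1,I2) = 0.65 × 0.77 × 1.34 = 0.6707
  σ(I1,I3) = 0.29 × 0.77 × 1.46 = 0.3260
  σ(I2,I3) = 0.62 × 1.34 × 1.46 = 1.2130
σ²_T = Σσ²ᵢ + 2·Σσ_ij = 4.5201 + 2 × 2.2097 = 8.9395
α = (3/2)·(1 − 4.5201/8.9395) = 0.74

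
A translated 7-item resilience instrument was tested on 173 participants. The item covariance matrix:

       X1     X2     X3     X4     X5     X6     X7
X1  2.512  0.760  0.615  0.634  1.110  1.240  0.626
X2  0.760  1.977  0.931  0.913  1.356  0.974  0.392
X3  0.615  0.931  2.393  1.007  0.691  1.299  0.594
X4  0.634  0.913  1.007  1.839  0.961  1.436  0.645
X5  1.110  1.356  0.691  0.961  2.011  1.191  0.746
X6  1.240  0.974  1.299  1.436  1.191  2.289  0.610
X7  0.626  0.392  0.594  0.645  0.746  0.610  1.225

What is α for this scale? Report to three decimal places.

sum of item variances = 2.512 + 1.977 + 2.393 + 1.839 + 2.011 + 2.289 + 1.225 = 14.246
Sum of the distinct covariances = 18.731
total variance = 14.246 + 2 × 18.731 = 51.708
α = (k/(k−1))·(1 − sum of item variances/total variance) = (7/6)·(1 − 14.246/51.708) = 0.845

α = 0.845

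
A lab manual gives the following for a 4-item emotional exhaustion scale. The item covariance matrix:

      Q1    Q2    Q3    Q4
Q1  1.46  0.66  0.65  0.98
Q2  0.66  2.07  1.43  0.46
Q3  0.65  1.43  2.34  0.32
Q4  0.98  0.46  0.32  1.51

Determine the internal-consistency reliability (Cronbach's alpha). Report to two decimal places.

ΣVar(i) = 1.46 + 2.07 + 2.34 + 1.51 = 7.38
Σ_{i<j} σ_ij = 4.50
σ²_total = 7.38 + 2 × 4.50 = 16.38
α = (k/(k−1))·(1 − ΣVar(i)/σ²_total) = (4/3)·(1 − 7.38/16.38) = 0.73

α = 0.73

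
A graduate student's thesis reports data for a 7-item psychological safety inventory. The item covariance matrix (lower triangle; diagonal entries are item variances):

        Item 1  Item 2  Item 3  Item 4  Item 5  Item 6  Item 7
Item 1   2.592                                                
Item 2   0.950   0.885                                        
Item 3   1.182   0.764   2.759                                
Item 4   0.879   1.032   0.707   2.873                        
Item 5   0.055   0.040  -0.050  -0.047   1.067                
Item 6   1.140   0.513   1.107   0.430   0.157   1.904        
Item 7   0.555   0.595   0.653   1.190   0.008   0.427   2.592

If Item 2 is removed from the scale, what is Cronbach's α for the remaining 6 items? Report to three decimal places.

Cronbach's α = 0.659

Remaining items: Item 1, Item 3, Item 4, Item 5, Item 6, Item 7 (k = 6).
Σσᵢ² = 2.592 + 2.759 + 2.873 + 1.067 + 1.904 + 2.592 = 13.787
Var(T) = 13.787 + 2 × 8.393 = 30.573
α (item deleted) = (6/5)·(1 − 13.787/30.573) = 0.659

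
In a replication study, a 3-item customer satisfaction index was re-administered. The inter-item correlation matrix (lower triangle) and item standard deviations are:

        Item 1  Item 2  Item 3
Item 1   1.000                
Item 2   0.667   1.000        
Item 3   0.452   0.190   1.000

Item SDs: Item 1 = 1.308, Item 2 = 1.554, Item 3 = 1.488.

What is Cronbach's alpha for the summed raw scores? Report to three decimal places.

Σσ²ᵢ = 1.308² + 1.554² + 1.488² = 6.3399
Covariances σ_ij = r_ij · s_i · s_j:
  σ(Item 1,Item 2) = 0.667 × 1.308 × 1.554 = 1.3558
  σ(Item 1,Item 3) = 0.452 × 1.308 × 1.488 = 0.8797
  σ(Item 2,Item 3) = 0.190 × 1.554 × 1.488 = 0.4393
σ²_T = Σσ²ᵢ + 2·Σσ_ij = 6.3399 + 2 × 2.6748 = 11.6895
α = (3/2)·(1 − 6.3399/11.6895) = 0.686

α = 0.686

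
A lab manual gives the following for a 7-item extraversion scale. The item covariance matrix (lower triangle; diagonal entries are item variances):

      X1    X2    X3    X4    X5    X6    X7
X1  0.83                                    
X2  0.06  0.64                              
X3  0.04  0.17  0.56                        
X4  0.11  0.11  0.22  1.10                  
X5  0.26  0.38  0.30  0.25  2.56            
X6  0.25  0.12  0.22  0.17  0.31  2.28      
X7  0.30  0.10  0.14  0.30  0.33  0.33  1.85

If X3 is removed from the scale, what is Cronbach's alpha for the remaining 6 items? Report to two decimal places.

Remaining items: X1, X2, X4, X5, X6, X7 (k = 6).
sum of item variances = 0.83 + 0.64 + 1.10 + 2.56 + 2.28 + 1.85 = 9.26
σ²_T = 9.26 + 2 × 3.38 = 16.02
α (item deleted) = (6/5)·(1 − 9.26/16.02) = 0.51

α = 0.51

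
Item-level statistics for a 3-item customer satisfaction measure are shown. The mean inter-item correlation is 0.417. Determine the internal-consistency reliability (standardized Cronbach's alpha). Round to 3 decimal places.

α = 0.682

Standardized α = k·r̄ / (1 + (k−1)·r̄) = 3 × 0.417 / (1 + 2 × 0.417)
  = 1.2510 / 1.8340 = 0.682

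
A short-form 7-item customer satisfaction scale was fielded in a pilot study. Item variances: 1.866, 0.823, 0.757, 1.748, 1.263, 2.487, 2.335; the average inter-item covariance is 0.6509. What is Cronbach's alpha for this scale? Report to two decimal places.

α = 0.83

Σσᵢ² = 1.866 + 0.823 + 0.757 + 1.748 + 1.263 + 2.487 + 2.335 = 11.279
Sum of the 21 distinct covariances = 21 × 0.6509 = 13.6689
Var(T) = Σσᵢ² + 2·Σcov = 11.279 + 2 × 13.6689 = 38.6168
α = (7/6)·(1 − 11.279/38.6168) = 0.83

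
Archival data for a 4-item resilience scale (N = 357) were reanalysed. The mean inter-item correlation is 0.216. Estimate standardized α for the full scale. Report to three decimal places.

Standardized α = k·r̄ / (1 + (k−1)·r̄) = 4 × 0.216 / (1 + 3 × 0.216)
  = 0.8640 / 1.6480 = 0.524

α = 0.524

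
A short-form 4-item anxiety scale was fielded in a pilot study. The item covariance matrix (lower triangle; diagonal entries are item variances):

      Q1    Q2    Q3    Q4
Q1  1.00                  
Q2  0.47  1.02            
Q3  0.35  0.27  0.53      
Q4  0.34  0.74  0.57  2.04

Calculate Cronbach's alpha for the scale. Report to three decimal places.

ΣVar(i) = 1.00 + 1.02 + 0.53 + 2.04 = 4.59
Sum of the distinct covariances = 2.74
Var(T) = 4.59 + 2 × 2.74 = 10.07
α = (k/(k−1))·(1 − ΣVar(i)/Var(T)) = (4/3)·(1 − 4.59/10.07) = 0.726

Cronbach's alpha = 0.726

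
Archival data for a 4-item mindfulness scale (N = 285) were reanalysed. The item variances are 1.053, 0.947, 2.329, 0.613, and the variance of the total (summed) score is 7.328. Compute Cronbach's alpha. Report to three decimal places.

α = 0.434

Σσ²ᵢ = 1.053 + 0.947 + 2.329 + 0.613 = 4.942
α = (k/(k−1))·(1 − Σσ²ᵢ/total variance) = (4/3)·(1 − 4.942/7.328) = 0.434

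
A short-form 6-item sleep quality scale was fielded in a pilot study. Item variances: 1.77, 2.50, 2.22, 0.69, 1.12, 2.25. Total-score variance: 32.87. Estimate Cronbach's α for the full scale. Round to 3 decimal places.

α = 0.815

Σσᵢ² = 1.77 + 2.50 + 2.22 + 0.69 + 1.12 + 2.25 = 10.55
α = (k/(k−1))·(1 − Σσᵢ²/σ²_total) = (6/5)·(1 − 10.55/32.87) = 0.815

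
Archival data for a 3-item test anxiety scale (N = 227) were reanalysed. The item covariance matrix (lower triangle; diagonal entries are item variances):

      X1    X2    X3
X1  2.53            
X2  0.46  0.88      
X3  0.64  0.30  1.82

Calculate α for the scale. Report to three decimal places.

Σσᵢ² = 2.53 + 0.88 + 1.82 = 5.23
Sum of off-diagonal covariances = 1.40
Var(T) = 5.23 + 2 × 1.40 = 8.03
α = (k/(k−1))·(1 − Σσᵢ²/Var(T)) = (3/2)·(1 − 5.23/8.03) = 0.523

α = 0.523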